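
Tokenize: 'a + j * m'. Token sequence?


Scan left to right, longest-match per lexeme
Tokens: ID(a), OP(+), ID(j), OP(*), ID(m)


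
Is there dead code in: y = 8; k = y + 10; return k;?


y is read by k's definition; k is returned
No dead code


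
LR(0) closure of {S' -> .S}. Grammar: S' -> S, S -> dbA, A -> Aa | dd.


Start: S' -> .S
For each item with dot before a nonterminal B, add B -> .γ for every B-production
Closure: [S' -> .S, S -> .dbA]


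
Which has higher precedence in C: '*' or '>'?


'*' is multiplicative (level 10); '>' is relational (level 7)
Higher level binds tighter
'*' has higher precedence than '>'


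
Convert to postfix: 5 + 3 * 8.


* has higher precedence, evaluate 3*8 first
Postfix: 5 3 8 * +


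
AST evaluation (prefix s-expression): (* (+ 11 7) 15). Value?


Evaluate inner: (+ 11 7) = 18
Evaluate root: (* 18 15) = 270
Result: 270


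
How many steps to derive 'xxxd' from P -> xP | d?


Derivation: P => xP => xxP => xxxP => xxxd
Steps: 4


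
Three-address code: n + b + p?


Break into single-operator statements:
t1 = n + b
t2 = t1 + p


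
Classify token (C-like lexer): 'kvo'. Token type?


Pattern: letter/underscore followed by alphanumerics, not a keyword
Type: IDENTIFIER


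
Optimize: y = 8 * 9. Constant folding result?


8 * 9 = 72 at compile time
Optimized: y = 72


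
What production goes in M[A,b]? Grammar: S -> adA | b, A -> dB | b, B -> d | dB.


For [A, b]: 'b' ∈ FIRST(b)
Entry: A -> b


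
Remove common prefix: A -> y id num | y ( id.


Common prefix: 'y'
Factored: A -> y A', A' -> id num | ( id


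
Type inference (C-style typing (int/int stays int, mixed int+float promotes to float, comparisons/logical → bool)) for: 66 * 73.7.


Operand types: int * float
Rule: mixed int/float promotes to float; int/int stays int
Result type: float


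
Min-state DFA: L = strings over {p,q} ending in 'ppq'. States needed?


Track the longest suffix of input matching a prefix of 'ppq': 4 classes (prefixes of length 0..3)
Minimal DFA: 4 states


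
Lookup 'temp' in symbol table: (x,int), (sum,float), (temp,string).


Lookup 'temp' → type string


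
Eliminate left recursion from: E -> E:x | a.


Left-recursive alternatives: E:x; non-recursive: a
Introduce E': E -> aE', E' -> :xE' | ε


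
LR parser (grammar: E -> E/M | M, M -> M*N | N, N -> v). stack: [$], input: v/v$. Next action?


no handle on stack; shift 'v'
Action: shift


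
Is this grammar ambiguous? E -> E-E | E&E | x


'x-x&x' has two parse trees (no precedence encoded between - and &)
Ambiguous


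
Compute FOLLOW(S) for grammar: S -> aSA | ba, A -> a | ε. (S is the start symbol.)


$ ∈ FOLLOW(S). For each A -> αBβ: add FIRST(β)\{ε} to FOLLOW(B); if β nullable, add FOLLOW(A).
FOLLOW(S) = {$, a}


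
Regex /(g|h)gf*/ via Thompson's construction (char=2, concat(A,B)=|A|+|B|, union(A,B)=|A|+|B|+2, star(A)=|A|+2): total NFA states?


Syntax tree has 4 char leaf(s), 1 union(s), 1 star(s)
chars contribute 4×2 = 8; each union adds +2; each star adds +2
Total: 8 + 2 + 2 = 12 states


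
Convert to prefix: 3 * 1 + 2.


left-to-right (same/higher precedence on left): tree is (+ (* 3 1) 2)
Prefix: + * 3 1 2


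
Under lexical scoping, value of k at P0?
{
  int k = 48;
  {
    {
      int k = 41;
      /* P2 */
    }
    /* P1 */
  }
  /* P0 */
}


k declared in the same block as P0
k = 48


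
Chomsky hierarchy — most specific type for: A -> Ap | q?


Left-linear: every RHS is a terminal or one nonterminal followed by a terminal
Classification: Type 3 (Regular)


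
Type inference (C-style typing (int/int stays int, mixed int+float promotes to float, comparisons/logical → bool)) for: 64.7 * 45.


Operand types: float * int
Rule: mixed int/float promotes to float; int/int stays int
Result type: float


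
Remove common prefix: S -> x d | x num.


Common prefix: 'x'
Factored: S -> x S', S' -> d | num


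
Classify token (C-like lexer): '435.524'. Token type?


Pattern: digits with a decimal point
Type: FLOAT_LITERAL


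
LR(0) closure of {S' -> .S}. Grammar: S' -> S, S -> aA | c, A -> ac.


Start: S' -> .S
For each item with dot before a nonterminal B, add B -> .γ for every B-production
Closure: [S' -> .S, S -> .aA, S -> .c]


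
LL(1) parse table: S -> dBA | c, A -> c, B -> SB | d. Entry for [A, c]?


For [A, c]: 'c' ∈ FIRST(c)
Entry: A -> c


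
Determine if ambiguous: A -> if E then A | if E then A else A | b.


dangling else: 'if E then if E then b else b' parses two ways
Ambiguous


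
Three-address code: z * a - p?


Break into single-operator statements:
t1 = z * a
t2 = t1 - p


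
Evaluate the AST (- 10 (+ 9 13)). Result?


Evaluate inner: (+ 9 13) = 22
Evaluate root: (- 10 22) = -12
Result: -12


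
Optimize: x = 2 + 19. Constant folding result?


2 + 19 = 21 at compile time
Optimized: x = 21


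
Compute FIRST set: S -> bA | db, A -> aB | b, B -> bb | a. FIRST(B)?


Per alternative of B: FIRST(bb) = {b}; FIRST(a) = {a}
FIRST(B) = {a, b}


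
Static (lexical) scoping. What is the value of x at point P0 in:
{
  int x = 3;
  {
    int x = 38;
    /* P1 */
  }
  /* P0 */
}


x declared in the same block as P0
x = 3


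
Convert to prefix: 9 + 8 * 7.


'*' binds tighter: tree is (+ 9 (* 8 7))
Prefix: + 9 * 8 7


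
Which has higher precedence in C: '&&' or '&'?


'&' is bitwise AND (level 5); '&&' is logical AND (level 2)
Higher level binds tighter
'&' has higher precedence than '&&'


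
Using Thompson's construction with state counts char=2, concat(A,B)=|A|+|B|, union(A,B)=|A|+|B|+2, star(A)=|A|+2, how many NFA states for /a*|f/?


Syntax tree has 2 char leaf(s), 1 union(s), 1 star(s)
chars contribute 2×2 = 4; each union adds +2; each star adds +2
Total: 4 + 2 + 2 = 8 states


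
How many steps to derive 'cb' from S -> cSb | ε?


Derivation: S => cSb => cb
Steps: 2


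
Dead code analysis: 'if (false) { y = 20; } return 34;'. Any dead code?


condition is constant false, so the whole block is unreachable
Dead: 'if (false) { y = 20; }'


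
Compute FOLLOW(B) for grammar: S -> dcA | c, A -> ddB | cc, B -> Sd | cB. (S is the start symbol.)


$ ∈ FOLLOW(S). For each A -> αBβ: add FIRST(β)\{ε} to FOLLOW(B); if β nullable, add FOLLOW(A).
FOLLOW(B) = {$, d}


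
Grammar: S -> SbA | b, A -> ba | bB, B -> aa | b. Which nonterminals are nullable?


A nonterminal is nullable iff some alternative derives ε (directly, or every symbol in it is nullable)
Nullable: {}


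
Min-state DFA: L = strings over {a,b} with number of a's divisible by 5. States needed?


Track (count of a) mod 5: states 0..4, accept at 0
Minimal DFA: 5 states


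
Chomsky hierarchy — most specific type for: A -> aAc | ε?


Single nonterminal LHS, but a^n c^n is not regular
Classification: Type 2 (Context-Free)


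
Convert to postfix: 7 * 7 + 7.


Left to right (same or higher precedence on left)
Postfix: 7 7 * 7 +


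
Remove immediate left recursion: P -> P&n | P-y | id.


Left-recursive alternatives: P&n, P-y; non-recursive: id
Introduce P': P -> idP', P' -> &nP' | -yP' | ε


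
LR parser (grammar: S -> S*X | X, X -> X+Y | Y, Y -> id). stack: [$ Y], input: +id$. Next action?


'Y' (not preceded by X+) is the handle for X -> Y
Action: reduce (X -> Y)


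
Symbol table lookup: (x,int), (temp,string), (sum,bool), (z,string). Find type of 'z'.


Lookup 'z' → type string


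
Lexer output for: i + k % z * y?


Scan left to right, longest-match per lexeme
Tokens: ID(i), OP(+), ID(k), OP(%), ID(z), OP(*), ID(y)


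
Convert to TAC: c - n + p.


Break into single-operator statements:
t1 = c - n
t2 = t1 + p


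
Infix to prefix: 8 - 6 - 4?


left-to-right (same/higher precedence on left): tree is (- (- 8 6) 4)
Prefix: - - 8 6 4


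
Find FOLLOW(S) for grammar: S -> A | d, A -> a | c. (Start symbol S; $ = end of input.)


$ ∈ FOLLOW(S). For each A -> αBβ: add FIRST(β)\{ε} to FOLLOW(B); if β nullable, add FOLLOW(A).
FOLLOW(S) = {$}


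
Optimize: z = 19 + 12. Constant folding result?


19 + 12 = 31 at compile time
Optimized: z = 31


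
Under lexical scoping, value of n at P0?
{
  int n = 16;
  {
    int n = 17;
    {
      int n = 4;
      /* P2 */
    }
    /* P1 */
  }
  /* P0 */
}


n declared in the same block as P0
n = 16


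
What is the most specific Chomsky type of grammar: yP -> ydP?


LHS has context (more than one symbol) and |LHS| ≤ |RHS|
Classification: Type 1 (Context-Sensitive)


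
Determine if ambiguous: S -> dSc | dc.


balanced d^n…c^n: each string has a unique parse
Unambiguous


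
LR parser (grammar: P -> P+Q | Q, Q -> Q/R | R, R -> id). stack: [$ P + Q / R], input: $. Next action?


handle 'Q/R' on top
Action: reduce (Q -> Q/R)


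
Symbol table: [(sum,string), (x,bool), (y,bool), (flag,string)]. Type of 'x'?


Lookup 'x' → type bool


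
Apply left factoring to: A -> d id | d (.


Common prefix: 'd'
Factored: A -> d A', A' -> id | (


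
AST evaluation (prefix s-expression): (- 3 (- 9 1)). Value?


Evaluate inner: (- 9 1) = 8
Evaluate root: (- 3 8) = -5
Result: -5


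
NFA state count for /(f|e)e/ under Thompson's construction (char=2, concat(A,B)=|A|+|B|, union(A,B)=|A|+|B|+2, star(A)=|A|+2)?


Syntax tree has 3 char leaf(s), 1 union(s), 0 star(s)
chars contribute 3×2 = 6; each union adds +2; each star adds +2
Total: 6 + 2 + 0 = 8 states


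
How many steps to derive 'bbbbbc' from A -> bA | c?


Derivation: A => bA => bbA => bbbA => bbbbA => bbbbbA => bbbbbc
Steps: 6


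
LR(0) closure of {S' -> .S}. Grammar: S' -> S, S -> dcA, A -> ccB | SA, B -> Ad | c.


Start: S' -> .S
For each item with dot before a nonterminal B, add B -> .γ for every B-production
Closure: [S' -> .S, S -> .dcA]


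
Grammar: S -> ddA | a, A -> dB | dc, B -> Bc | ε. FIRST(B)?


Per alternative of B: FIRST(Bc) = {c}; FIRST(ε) = {ε}
FIRST(B) = {c, ε}


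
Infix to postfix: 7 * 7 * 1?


Left to right (same or higher precedence on left)
Postfix: 7 7 * 1 *


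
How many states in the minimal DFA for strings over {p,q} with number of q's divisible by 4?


Track (count of q) mod 4: states 0..3, accept at 0
Minimal DFA: 4 states


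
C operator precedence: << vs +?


'+' is additive (level 9); '<<' is shift (level 8)
Higher level binds tighter
'+' has higher precedence than '<<'


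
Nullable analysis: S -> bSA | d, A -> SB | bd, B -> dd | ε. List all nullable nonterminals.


A nonterminal is nullable iff some alternative derives ε (directly, or every symbol in it is nullable)
Nullable: {B}


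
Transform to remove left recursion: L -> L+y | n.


Left-recursive alternatives: L+y; non-recursive: n
Introduce L': L -> nL', L' -> +yL' | ε


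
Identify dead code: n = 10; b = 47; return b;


n is assigned but never read
Dead: 'n = 10'


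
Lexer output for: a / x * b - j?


Scan left to right, longest-match per lexeme
Tokens: ID(a), OP(/), ID(x), OP(*), ID(b), OP(-), ID(j)


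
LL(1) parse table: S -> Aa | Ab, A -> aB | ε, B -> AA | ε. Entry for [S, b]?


For [S, b]: 'b' ∈ FIRST(Ab)
Entry: S -> Ab


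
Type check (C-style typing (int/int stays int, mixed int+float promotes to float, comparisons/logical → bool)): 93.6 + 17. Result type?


Operand types: float + int
Rule: mixed int/float promotes to float; int/int stays int
Result type: float


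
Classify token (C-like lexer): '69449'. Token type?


Pattern: digits only
Type: INTEGER_LITERAL


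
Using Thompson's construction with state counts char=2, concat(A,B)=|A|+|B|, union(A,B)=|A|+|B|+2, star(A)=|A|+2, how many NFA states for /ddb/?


Syntax tree has 3 char leaf(s), 0 union(s), 0 star(s)
chars contribute 3×2 = 6; each union adds +2; each star adds +2
Total: 6 + 0 + 0 = 6 states


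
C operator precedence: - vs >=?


'-' is additive (level 9); '>=' is relational (level 7)
Higher level binds tighter
'-' has higher precedence than '>='


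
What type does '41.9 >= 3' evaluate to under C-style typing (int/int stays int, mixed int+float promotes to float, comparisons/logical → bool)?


Operand types: float >= int
Rule: comparison yields bool
Result type: bool


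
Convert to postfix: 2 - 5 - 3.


Left to right (same or higher precedence on left)
Postfix: 2 5 - 3 -


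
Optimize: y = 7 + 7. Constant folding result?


7 + 7 = 14 at compile time
Optimized: y = 14


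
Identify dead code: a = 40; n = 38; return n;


a is assigned but never read
Dead: 'a = 40'


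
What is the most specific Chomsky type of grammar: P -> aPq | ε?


Single nonterminal LHS, but a^n q^n is not regular
Classification: Type 2 (Context-Free)


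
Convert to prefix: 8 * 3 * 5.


left-to-right (same/higher precedence on left): tree is (* (* 8 3) 5)
Prefix: * * 8 3 5


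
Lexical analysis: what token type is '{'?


Pattern: delimiter/punctuation
Type: PUNCTUATION


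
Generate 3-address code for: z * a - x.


Break into single-operator statements:
t1 = z * a
t2 = t1 - x


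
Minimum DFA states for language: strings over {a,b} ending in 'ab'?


Track the longest suffix of input matching a prefix of 'ab': 3 classes (prefixes of length 0..2)
Minimal DFA: 3 states


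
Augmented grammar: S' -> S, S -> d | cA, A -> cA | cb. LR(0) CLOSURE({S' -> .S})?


Start: S' -> .S
For each item with dot before a nonterminal B, add B -> .γ for every B-production
Closure: [S' -> .S, S -> .d, S -> .cA]


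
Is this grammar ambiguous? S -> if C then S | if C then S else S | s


dangling else: 'if C then if C then s else s' parses two ways
Ambiguous


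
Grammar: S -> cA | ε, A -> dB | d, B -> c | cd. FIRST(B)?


Per alternative of B: FIRST(c) = {c}; FIRST(cd) = {c}
FIRST(B) = {c}


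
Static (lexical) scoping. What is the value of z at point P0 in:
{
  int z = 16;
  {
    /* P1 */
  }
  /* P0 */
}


z declared in the same block as P0
z = 16


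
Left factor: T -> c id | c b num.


Common prefix: 'c'
Factored: T -> c T', T' -> id | b num


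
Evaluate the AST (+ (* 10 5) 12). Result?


Evaluate inner: (* 10 5) = 50
Evaluate root: (+ 50 12) = 62
Result: 62


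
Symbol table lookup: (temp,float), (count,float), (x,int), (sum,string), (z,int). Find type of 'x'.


Lookup 'x' → type int


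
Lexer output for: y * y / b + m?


Scan left to right, longest-match per lexeme
Tokens: ID(y), OP(*), ID(y), OP(/), ID(b), OP(+), ID(m)


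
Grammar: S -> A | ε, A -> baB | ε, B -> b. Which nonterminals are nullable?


A nonterminal is nullable iff some alternative derives ε (directly, or every symbol in it is nullable)
Nullable: {A, S}


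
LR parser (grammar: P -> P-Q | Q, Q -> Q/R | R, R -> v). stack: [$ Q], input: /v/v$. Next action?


shift '/' to continue Q -> Q/R
Action: shift


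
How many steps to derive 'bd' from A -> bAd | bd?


Derivation: A => bd
Steps: 1


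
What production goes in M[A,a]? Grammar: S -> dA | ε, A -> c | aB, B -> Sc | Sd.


For [A, a]: 'a' ∈ FIRST(aB)
Entry: A -> aB


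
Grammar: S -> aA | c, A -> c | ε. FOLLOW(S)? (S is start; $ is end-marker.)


$ ∈ FOLLOW(S). For each A -> αBβ: add FIRST(β)\{ε} to FOLLOW(B); if β nullable, add FOLLOW(A).
FOLLOW(S) = {$}


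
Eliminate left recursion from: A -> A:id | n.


Left-recursive alternatives: A:id; non-recursive: n
Introduce A': A -> nA', A' -> :idA' | ε


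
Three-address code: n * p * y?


Break into single-operator statements:
t1 = n * p
t2 = t1 * y


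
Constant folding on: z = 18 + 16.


18 + 16 = 34 at compile time
Optimized: z = 34


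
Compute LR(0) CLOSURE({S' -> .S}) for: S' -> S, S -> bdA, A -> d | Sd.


Start: S' -> .S
For each item with dot before a nonterminal B, add B -> .γ for every B-production
Closure: [S' -> .S, S -> .bdA]


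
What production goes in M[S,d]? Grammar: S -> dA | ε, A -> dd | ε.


For [S, d]: 'd' ∈ FIRST(dA)
Entry: S -> dA


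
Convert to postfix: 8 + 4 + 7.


Left to right (same or higher precedence on left)
Postfix: 8 4 + 7 +


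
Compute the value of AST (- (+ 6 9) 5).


Evaluate inner: (+ 6 9) = 15
Evaluate root: (- 15 5) = 10
Result: 10


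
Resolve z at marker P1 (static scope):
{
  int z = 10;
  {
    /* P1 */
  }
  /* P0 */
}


P1's block does not declare z; resolves to the enclosing declaration at depth 0
z = 10


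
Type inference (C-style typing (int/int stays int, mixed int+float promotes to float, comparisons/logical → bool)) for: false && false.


Operand types: bool && bool
Rule: logical operators take bool operands and yield bool
Result type: bool


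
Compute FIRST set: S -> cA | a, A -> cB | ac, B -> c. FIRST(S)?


Per alternative of S: FIRST(cA) = {c}; FIRST(a) = {a}
FIRST(S) = {a, c}


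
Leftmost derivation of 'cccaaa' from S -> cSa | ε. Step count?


Derivation: S => cSa => ccSaa => cccSaaa => cccaaa
Steps: 4


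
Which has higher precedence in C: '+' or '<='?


'+' is additive (level 9); '<=' is relational (level 7)
Higher level binds tighter
'+' has higher precedence than '<='


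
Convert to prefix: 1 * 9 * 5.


left-to-right (same/higher precedence on left): tree is (* (* 1 9) 5)
Prefix: * * 1 9 5


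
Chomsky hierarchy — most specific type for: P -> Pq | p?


Left-linear: every RHS is a terminal or one nonterminal followed by a terminal
Classification: Type 3 (Regular)


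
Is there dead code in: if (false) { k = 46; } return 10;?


condition is constant false, so the whole block is unreachable
Dead: 'if (false) { k = 46; }'


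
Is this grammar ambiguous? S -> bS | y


right-linear, alternatives start with distinct terminals 'b' vs 'y': unique leftmost derivation
Unambiguous


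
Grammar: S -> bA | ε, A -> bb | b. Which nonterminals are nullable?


A nonterminal is nullable iff some alternative derives ε (directly, or every symbol in it is nullable)
Nullable: {S}


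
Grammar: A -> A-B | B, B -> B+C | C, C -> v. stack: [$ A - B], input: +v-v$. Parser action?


'+' can extend B; shift to build B -> B+C
Action: shift


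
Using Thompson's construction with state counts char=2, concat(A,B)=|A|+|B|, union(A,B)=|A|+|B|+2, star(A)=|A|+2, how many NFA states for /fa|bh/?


Syntax tree has 4 char leaf(s), 1 union(s), 0 star(s)
chars contribute 4×2 = 8; each union adds +2; each star adds +2
Total: 8 + 2 + 0 = 10 states


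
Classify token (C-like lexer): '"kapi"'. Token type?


Pattern: double-quoted sequence
Type: STRING_LITERAL


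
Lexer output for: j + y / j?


Scan left to right, longest-match per lexeme
Tokens: ID(j), OP(+), ID(y), OP(/), ID(j)


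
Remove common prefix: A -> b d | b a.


Common prefix: 'b'
Factored: A -> b A', A' -> d | a


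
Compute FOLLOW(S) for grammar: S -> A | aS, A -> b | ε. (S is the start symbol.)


$ ∈ FOLLOW(S). For each A -> αBβ: add FIRST(β)\{ε} to FOLLOW(B); if β nullable, add FOLLOW(A).
FOLLOW(S) = {$}


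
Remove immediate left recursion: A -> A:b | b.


Left-recursive alternatives: A:b; non-recursive: b
Introduce A': A -> bA', A' -> :bA' | ε


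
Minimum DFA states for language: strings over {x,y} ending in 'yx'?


Track the longest suffix of input matching a prefix of 'yx': 3 classes (prefixes of length 0..2)
Minimal DFA: 3 states


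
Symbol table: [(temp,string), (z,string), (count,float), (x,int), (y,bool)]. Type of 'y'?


Lookup 'y' → type bool


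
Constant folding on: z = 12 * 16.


12 * 16 = 192 at compile time
Optimized: z = 192


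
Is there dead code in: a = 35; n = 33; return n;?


a is assigned but never read
Dead: 'a = 35'


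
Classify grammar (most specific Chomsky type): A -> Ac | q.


Left-linear: every RHS is a terminal or one nonterminal followed by a terminal
Classification: Type 3 (Regular)


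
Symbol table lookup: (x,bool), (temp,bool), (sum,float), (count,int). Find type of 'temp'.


Lookup 'temp' → type bool


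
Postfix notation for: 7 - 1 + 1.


Left to right (same or higher precedence on left)
Postfix: 7 1 - 1 +


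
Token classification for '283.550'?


Pattern: digits with a decimal point
Type: FLOAT_LITERAL


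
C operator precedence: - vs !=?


'-' is additive (level 9); '!=' is equality (level 6)
Higher level binds tighter
'-' has higher precedence than '!='


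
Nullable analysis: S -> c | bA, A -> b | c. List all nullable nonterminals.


A nonterminal is nullable iff some alternative derives ε (directly, or every symbol in it is nullable)
Nullable: {}


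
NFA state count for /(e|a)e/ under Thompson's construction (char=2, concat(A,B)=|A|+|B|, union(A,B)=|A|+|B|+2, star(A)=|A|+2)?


Syntax tree has 3 char leaf(s), 1 union(s), 0 star(s)
chars contribute 3×2 = 6; each union adds +2; each star adds +2
Total: 6 + 2 + 0 = 8 states


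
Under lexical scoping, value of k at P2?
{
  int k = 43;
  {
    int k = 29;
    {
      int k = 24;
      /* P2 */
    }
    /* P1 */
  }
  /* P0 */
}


k declared in the same block as P2
k = 24


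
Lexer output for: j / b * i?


Scan left to right, longest-match per lexeme
Tokens: ID(j), OP(/), ID(b), OP(*), ID(i)


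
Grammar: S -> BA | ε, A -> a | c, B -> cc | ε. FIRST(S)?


Per alternative of S: FIRST(BA) = {a, c}; FIRST(ε) = {ε}
FIRST(S) = {a, c, ε}


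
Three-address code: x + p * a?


Break into single-operator statements:
t1 = p * a
t2 = x + t1


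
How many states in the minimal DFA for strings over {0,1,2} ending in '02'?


Track the longest suffix of input matching a prefix of '02': 3 classes (prefixes of length 0..2)
Minimal DFA: 3 states


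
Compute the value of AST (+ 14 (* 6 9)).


Evaluate inner: (* 6 9) = 54
Evaluate root: (+ 14 54) = 68
Result: 68


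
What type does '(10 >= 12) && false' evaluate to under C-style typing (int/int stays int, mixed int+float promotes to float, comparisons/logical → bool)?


Operand types: bool && bool
Rule: logical operators take bool operands and yield bool
Result type: bool


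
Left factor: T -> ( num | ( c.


Common prefix: '('
Factored: T -> ( T', T' -> num | c


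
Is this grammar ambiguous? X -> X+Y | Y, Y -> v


precedence layered via separate nonterminal Y: deterministic
Unambiguous


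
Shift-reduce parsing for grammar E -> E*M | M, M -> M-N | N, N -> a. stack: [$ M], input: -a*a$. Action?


shift '-' to continue M -> M-N
Action: shift


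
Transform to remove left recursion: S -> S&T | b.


Left-recursive alternatives: S&T; non-recursive: b
Introduce S': S -> bS', S' -> &TS' | ε


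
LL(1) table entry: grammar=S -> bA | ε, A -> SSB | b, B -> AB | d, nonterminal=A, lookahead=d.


For [A, d]: 'd' ∈ FIRST(SSB)
Entry: A -> SSB


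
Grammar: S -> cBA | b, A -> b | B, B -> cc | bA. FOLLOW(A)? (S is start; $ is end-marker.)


$ ∈ FOLLOW(S). For each A -> αBβ: add FIRST(β)\{ε} to FOLLOW(B); if β nullable, add FOLLOW(A).
FOLLOW(A) = {$, b, c}


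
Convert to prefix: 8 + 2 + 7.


left-to-right (same/higher precedence on left): tree is (+ (+ 8 2) 7)
Prefix: + + 8 2 7


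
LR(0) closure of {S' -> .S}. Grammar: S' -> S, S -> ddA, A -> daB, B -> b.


Start: S' -> .S
For each item with dot before a nonterminal B, add B -> .γ for every B-production
Closure: [S' -> .S, S -> .ddA]


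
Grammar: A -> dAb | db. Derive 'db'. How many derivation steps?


Derivation: A => db
Steps: 1


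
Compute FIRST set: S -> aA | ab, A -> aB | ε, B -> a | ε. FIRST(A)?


Per alternative of A: FIRST(aB) = {a}; FIRST(ε) = {ε}
FIRST(A) = {a, ε}


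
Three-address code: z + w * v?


Break into single-operator statements:
t1 = w * v
t2 = z + t1


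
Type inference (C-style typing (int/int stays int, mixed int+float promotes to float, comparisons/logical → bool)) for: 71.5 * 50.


Operand types: float * int
Rule: mixed int/float promotes to float; int/int stays int
Result type: float


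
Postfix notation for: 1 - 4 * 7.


* has higher precedence, evaluate 4*7 first
Postfix: 1 4 7 * -


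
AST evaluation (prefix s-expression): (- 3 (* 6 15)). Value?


Evaluate inner: (* 6 15) = 90
Evaluate root: (- 3 90) = -87
Result: -87


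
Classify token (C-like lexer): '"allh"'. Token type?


Pattern: double-quoted sequence
Type: STRING_LITERAL


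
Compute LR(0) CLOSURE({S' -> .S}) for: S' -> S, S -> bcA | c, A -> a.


Start: S' -> .S
For each item with dot before a nonterminal B, add B -> .γ for every B-production
Closure: [S' -> .S, S -> .bcA, S -> .c]


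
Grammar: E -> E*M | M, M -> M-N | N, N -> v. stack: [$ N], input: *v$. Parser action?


'N' (not preceded by M-) is the handle for M -> N
Action: reduce (M -> N)


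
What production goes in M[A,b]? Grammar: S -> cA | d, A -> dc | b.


For [A, b]: 'b' ∈ FIRST(b)
Entry: A -> b


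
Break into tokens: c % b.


Scan left to right, longest-match per lexeme
Tokens: ID(c), OP(%), ID(b)


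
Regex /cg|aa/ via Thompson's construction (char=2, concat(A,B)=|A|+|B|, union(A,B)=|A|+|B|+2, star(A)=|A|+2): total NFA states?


Syntax tree has 4 char leaf(s), 1 union(s), 0 star(s)
chars contribute 4×2 = 8; each union adds +2; each star adds +2
Total: 8 + 2 + 0 = 10 states


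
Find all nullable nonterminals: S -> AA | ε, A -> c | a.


A nonterminal is nullable iff some alternative derives ε (directly, or every symbol in it is nullable)
Nullable: {S}


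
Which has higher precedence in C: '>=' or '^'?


'>=' is relational (level 7); '^' is bitwise XOR (level 4)
Higher level binds tighter
'>=' has higher precedence than '^'


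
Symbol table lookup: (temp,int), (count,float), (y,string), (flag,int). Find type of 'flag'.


Lookup 'flag' → type int


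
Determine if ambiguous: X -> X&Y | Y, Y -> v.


precedence layered via separate nonterminal Y: deterministic
Unambiguous


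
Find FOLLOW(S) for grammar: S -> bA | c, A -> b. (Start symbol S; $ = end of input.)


$ ∈ FOLLOW(S). For each A -> αBβ: add FIRST(β)\{ε} to FOLLOW(B); if β nullable, add FOLLOW(A).
FOLLOW(S) = {$}


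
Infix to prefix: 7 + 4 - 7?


left-to-right (same/higher precedence on left): tree is (- (+ 7 4) 7)
Prefix: - + 7 4 7


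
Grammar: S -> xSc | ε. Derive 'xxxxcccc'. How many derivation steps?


Derivation: S => xSc => xxScc => xxxSccc => xxxxScccc => xxxxcccc
Steps: 5


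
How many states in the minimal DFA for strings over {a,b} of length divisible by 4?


Track length mod 4: states 0..3, accept at 0
Minimal DFA: 4 states


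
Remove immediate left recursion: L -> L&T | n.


Left-recursive alternatives: L&T; non-recursive: n
Introduce L': L -> nL', L' -> &TL' | ε


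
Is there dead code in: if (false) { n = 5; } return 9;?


condition is constant false, so the whole block is unreachable
Dead: 'if (false) { n = 5; }'


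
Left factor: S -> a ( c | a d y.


Common prefix: 'a'
Factored: S -> a S', S' -> ( c | d y


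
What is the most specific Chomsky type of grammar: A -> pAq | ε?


Single nonterminal LHS, but p^n q^n is not regular
Classification: Type 2 (Context-Free)


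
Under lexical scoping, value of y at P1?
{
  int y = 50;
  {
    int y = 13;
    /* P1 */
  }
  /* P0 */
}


y declared in the same block as P1
y = 13


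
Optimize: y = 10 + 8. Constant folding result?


10 + 8 = 18 at compile time
Optimized: y = 18


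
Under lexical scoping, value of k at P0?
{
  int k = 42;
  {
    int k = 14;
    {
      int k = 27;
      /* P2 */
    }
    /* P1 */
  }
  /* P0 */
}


k declared in the same block as P0
k = 42


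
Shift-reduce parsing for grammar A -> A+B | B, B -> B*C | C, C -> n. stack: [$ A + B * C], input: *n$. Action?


handle 'B*C' on top
Action: reduce (B -> B*C)


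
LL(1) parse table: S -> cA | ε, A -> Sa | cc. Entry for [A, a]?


For [A, a]: 'a' ∈ FIRST(Sa)
Entry: A -> Sa


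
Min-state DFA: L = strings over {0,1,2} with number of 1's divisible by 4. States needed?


Track (count of 1) mod 4: states 0..3, accept at 0
Minimal DFA: 4 states


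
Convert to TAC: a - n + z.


Break into single-operator statements:
t1 = a - n
t2 = t1 + z


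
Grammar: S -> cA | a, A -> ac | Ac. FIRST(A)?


Per alternative of A: FIRST(ac) = {a}; FIRST(Ac) = {a}
FIRST(A) = {a}


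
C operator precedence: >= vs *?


'*' is multiplicative (level 10); '>=' is relational (level 7)
Higher level binds tighter
'*' has higher precedence than '>='


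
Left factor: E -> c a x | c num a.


Common prefix: 'c'
Factored: E -> c E', E' -> a x | num a


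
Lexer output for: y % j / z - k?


Scan left to right, longest-match per lexeme
Tokens: ID(y), OP(%), ID(j), OP(/), ID(z), OP(-), ID(k)


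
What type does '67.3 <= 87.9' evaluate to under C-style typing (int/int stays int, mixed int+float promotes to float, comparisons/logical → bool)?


Operand types: float <= float
Rule: comparison yields bool
Result type: bool


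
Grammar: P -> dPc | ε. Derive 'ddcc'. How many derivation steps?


Derivation: P => dPc => ddPcc => ddcc
Steps: 3


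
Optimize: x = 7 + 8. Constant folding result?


7 + 8 = 15 at compile time
Optimized: x = 15


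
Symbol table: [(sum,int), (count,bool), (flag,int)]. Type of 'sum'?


Lookup 'sum' → type int


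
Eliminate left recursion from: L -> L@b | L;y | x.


Left-recursive alternatives: L@b, L;y; non-recursive: x
Introduce L': L -> xL', L' -> @bL' | ;yL' | ε


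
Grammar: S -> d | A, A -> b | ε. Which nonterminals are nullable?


A nonterminal is nullable iff some alternative derives ε (directly, or every symbol in it is nullable)
Nullable: {A, S}


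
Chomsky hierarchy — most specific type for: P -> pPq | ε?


Single nonterminal LHS, but p^n q^n is not regular
Classification: Type 2 (Context-Free)


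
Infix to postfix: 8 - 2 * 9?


* has higher precedence, evaluate 2*9 first
Postfix: 8 2 9 * -


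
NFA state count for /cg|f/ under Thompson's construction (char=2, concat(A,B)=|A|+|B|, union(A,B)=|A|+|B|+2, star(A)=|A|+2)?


Syntax tree has 3 char leaf(s), 1 union(s), 0 star(s)
chars contribute 3×2 = 6; each union adds +2; each star adds +2
Total: 6 + 2 + 0 = 8 states


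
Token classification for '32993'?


Pattern: digits only
Type: INTEGER_LITERAL


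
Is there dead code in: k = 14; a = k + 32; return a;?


k is read by a's definition; a is returned
No dead code


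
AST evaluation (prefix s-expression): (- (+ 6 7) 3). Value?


Evaluate inner: (+ 6 7) = 13
Evaluate root: (- 13 3) = 10
Result: 10


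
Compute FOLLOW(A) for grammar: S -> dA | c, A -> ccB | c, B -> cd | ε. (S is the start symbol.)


$ ∈ FOLLOW(S). For each A -> αBβ: add FIRST(β)\{ε} to FOLLOW(B); if β nullable, add FOLLOW(A).
FOLLOW(A) = {$}


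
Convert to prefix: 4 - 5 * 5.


'*' binds tighter: tree is (- 4 (* 5 5))
Prefix: - 4 * 5 5


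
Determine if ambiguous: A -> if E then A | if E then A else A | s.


dangling else: 'if E then if E then s else s' parses two ways
Ambiguous


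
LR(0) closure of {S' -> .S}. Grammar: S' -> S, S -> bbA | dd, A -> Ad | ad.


Start: S' -> .S
For each item with dot before a nonterminal B, add B -> .γ for every B-production
Closure: [S' -> .S, S -> .bbA, S -> .dd]


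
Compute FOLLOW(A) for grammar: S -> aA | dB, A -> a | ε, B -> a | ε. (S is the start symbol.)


$ ∈ FOLLOW(S). For each A -> αBβ: add FIRST(β)\{ε} to FOLLOW(B); if β nullable, add FOLLOW(A).
FOLLOW(A) = {$}


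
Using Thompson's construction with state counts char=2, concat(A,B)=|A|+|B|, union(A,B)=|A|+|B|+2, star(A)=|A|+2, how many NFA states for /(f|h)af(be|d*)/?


Syntax tree has 7 char leaf(s), 2 union(s), 1 star(s)
chars contribute 7×2 = 14; each union adds +2; each star adds +2
Total: 14 + 4 + 2 = 20 states


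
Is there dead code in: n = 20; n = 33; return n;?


first assignment to n is overwritten before any read
Dead: 'n = 20'


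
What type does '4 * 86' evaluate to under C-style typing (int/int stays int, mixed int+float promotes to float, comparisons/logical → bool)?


Operand types: int * int
Rule: mixed int/float promotes to float; int/int stays int
Result type: int


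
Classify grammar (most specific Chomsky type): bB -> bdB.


LHS has context (more than one symbol) and |LHS| ≤ |RHS|
Classification: Type 1 (Context-Sensitive)


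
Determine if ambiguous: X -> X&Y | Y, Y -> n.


precedence layered via separate nonterminal Y: deterministic
Unambiguous


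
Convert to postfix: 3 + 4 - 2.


Left to right (same or higher precedence on left)
Postfix: 3 4 + 2 -


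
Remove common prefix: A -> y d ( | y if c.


Common prefix: 'y'
Factored: A -> y A', A' -> d ( | if c


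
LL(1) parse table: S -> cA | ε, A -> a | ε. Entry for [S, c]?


For [S, c]: 'c' ∈ FIRST(cA)
Entry: S -> cA


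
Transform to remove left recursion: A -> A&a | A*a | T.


Left-recursive alternatives: A&a, A*a; non-recursive: T
Introduce A': A -> TA', A' -> &aA' | *aA' | ε


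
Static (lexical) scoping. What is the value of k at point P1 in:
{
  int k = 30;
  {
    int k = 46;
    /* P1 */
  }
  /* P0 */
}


k declared in the same block as P1
k = 46


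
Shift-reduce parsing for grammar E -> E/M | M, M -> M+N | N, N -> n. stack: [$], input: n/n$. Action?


no handle on stack; shift 'n'
Action: shift


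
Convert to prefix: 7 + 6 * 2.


'*' binds tighter: tree is (+ 7 (* 6 2))
Prefix: + 7 * 6 2


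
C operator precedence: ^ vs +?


'+' is additive (level 9); '^' is bitwise XOR (level 4)
Higher level binds tighter
'+' has higher precedence than '^'


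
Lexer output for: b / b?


Scan left to right, longest-match per lexeme
Tokens: ID(b), OP(/), ID(b)


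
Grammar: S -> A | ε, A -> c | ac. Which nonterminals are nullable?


A nonterminal is nullable iff some alternative derives ε (directly, or every symbol in it is nullable)
Nullable: {S}


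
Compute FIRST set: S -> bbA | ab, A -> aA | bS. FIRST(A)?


Per alternative of A: FIRST(aA) = {a}; FIRST(bS) = {b}
FIRST(A) = {a, b}


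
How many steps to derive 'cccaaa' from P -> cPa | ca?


Derivation: P => cPa => ccPaa => cccaaa
Steps: 3


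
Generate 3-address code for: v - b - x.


Break into single-operator statements:
t1 = v - b
t2 = t1 - x


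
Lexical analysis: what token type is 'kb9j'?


Pattern: letter/underscore followed by alphanumerics, not a keyword
Type: IDENTIFIER


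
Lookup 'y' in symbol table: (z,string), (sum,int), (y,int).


Lookup 'y' → type int


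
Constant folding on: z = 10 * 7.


10 * 7 = 70 at compile time
Optimized: z = 70


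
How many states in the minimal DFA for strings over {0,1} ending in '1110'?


Track the longest suffix of input matching a prefix of '1110': 5 classes (prefixes of length 0..4)
Minimal DFA: 5 states


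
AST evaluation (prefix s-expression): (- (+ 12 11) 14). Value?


Evaluate inner: (+ 12 11) = 23
Evaluate root: (- 23 14) = 9
Result: 9


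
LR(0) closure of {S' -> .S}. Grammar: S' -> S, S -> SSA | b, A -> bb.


Start: S' -> .S
For each item with dot before a nonterminal B, add B -> .γ for every B-production
Closure: [S' -> .S, S -> .SSA, S -> .b]


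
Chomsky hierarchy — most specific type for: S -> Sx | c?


Left-linear: every RHS is a terminal or one nonterminal followed by a terminal
Classification: Type 3 (Regular)


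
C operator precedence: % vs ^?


'%' is multiplicative (level 10); '^' is bitwise XOR (level 4)
Higher level binds tighter
'%' has higher precedence than '^'


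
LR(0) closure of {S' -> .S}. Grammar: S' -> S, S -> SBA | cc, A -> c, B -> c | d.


Start: S' -> .S
For each item with dot before a nonterminal B, add B -> .γ for every B-production
Closure: [S' -> .S, S -> .SBA, S -> .cc]


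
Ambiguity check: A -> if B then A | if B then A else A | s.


dangling else: 'if B then if B then s else s' parses two ways
Ambiguous


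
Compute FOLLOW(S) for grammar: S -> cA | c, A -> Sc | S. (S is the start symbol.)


$ ∈ FOLLOW(S). For each A -> αBβ: add FIRST(β)\{ε} to FOLLOW(B); if β nullable, add FOLLOW(A).
FOLLOW(S) = {$, c}


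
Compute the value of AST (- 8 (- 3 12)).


Evaluate inner: (- 3 12) = -9
Evaluate root: (- 8 -9) = 17
Result: 17


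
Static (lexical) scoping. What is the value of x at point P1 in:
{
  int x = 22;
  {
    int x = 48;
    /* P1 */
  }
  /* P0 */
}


x declared in the same block as P1
x = 48


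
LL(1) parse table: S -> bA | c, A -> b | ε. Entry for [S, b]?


For [S, b]: 'b' ∈ FIRST(bA)
Entry: S -> bA


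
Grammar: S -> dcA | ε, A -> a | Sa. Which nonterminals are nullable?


A nonterminal is nullable iff some alternative derives ε (directly, or every symbol in it is nullable)
Nullable: {S}


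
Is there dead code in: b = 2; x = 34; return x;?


b is assigned but never read
Dead: 'b = 2'


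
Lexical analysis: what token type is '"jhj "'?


Pattern: double-quoted sequence
Type: STRING_LITERAL


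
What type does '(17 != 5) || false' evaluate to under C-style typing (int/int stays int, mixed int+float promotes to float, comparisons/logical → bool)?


Operand types: bool || bool
Rule: logical operators take bool operands and yield bool
Result type: bool


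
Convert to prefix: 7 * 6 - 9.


left-to-right (same/higher precedence on left): tree is (- (* 7 6) 9)
Prefix: - * 7 6 9


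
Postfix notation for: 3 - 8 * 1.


* has higher precedence, evaluate 8*1 first
Postfix: 3 8 1 * -


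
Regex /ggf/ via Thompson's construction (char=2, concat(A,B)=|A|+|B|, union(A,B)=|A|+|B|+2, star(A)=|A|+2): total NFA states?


Syntax tree has 3 char leaf(s), 0 union(s), 0 star(s)
chars contribute 3×2 = 6; each union adds +2; each star adds +2
Total: 6 + 0 + 0 = 6 states


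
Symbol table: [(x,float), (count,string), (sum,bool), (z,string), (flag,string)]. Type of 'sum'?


Lookup 'sum' → type bool


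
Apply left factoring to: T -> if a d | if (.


Common prefix: 'if'
Factored: T -> if T', T' -> a d | (


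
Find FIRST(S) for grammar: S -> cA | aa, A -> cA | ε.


Per alternative of S: FIRST(cA) = {c}; FIRST(aa) = {a}
FIRST(S) = {a, c}


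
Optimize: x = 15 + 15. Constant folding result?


15 + 15 = 30 at compile time
Optimized: x = 30


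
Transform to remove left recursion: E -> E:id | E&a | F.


Left-recursive alternatives: E:id, E&a; non-recursive: F
Introduce E': E -> FE', E' -> :idE' | &aE' | ε


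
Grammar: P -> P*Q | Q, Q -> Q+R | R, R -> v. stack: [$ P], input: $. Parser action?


start symbol P on stack, input exhausted
Action: accept


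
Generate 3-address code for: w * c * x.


Break into single-operator statements:
t1 = w * c
t2 = t1 * x


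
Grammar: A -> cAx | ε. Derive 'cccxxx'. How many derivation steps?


Derivation: A => cAx => ccAxx => cccAxxx => cccxxx
Steps: 4


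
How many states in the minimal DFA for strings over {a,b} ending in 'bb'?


Track the longest suffix of input matching a prefix of 'bb': 3 classes (prefixes of length 0..2)
Minimal DFA: 3 states
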